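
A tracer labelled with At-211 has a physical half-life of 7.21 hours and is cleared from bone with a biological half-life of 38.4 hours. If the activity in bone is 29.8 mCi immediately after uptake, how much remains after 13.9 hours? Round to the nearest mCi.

1/t_eff = 1/t_phys + 1/t_biol = 1/7.21 + 1/38.4 = 0.16474 per hour.
t_eff = 7.21 × 38.4 / (7.21 + 38.4) ≈ 6.0702 hours.
Remaining = 29.8 × (1/2)^(13.9/6.0702) = 29.8 × (1/2)^2.2899 ≈ 6.094 mCi.

6 mCi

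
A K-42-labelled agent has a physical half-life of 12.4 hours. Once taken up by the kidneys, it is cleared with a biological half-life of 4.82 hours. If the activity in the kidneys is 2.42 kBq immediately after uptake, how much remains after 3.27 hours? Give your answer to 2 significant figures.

1/t_eff = 1/t_phys + 1/t_biol = 1/12.4 + 1/4.82 = 0.28811 per hour.
t_eff = 12.4 × 4.82 / (12.4 + 4.82) ≈ 3.4708 hours.
Remaining = 2.42 × (1/2)^(3.27/3.4708) = 2.42 × (1/2)^0.94213 ≈ 1.2595 kBq.

1.3 kBq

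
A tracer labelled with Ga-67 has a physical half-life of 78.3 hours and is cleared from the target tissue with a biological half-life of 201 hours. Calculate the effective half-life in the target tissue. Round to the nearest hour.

1/t_eff = 1/t_phys + 1/t_biol = 1/78.3 + 1/201 = 0.017747 per hour.
t_eff = 78.3 × 201 / (78.3 + 201) ≈ 56.349 hours.

56 hours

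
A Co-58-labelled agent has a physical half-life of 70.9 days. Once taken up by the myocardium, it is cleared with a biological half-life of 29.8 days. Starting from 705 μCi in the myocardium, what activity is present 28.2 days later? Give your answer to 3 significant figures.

278 μCi

1/t_eff = 1/t_phys + 1/t_biol = 1/70.9 + 1/29.8 = 0.047661 per day.
t_eff = 70.9 × 29.8 / (70.9 + 29.8) ≈ 20.981 days.
Remaining = 705 × (1/2)^(28.2/20.981) = 705 × (1/2)^1.3441 ≈ 277.71 μCi.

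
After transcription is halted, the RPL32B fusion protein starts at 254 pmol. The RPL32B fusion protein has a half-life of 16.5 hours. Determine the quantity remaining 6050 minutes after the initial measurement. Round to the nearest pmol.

Convert the elapsed time: 6050 minutes = 100.833 hours.
Number of half-lives: n = 100.833/16.5 ≈ 6.1111.
Remaining = 254 × (1/2)^6.1111 = 254 × 0.014467 ≈ 3.6746 pmol.

4 pmol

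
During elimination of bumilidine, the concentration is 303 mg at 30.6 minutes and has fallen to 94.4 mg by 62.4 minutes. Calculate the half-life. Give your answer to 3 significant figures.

Over Δt = 62.4 − 30.6 = 31.8 minutes, the level fell by a factor of 303/94.4 ≈ 3.2097.
n = log₂(3.2097) ≈ 1.6825 half-lives, so t½ = 31.8/1.6825 ≈ 18.901 minutes.

18.9 minutes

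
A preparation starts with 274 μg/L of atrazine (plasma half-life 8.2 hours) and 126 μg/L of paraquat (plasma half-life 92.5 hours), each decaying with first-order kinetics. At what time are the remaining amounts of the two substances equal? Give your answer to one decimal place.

10.1 hours

Set 274·(1/2)^(t/8.2) = 126·(1/2)^(t/92.5).
Taking log₂: log₂(274/126) = t·(1/8.2 − 1/92.5).
log₂(2.1746) = 1.1208; 1/8.2 − 1/92.5 = 0.11114.
t = 1.1208 / 0.11114 ≈ 10.084 hours.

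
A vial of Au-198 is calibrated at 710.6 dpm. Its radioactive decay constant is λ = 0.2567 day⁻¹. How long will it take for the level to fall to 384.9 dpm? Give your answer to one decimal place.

t½ = ln 2 / λ = 0.69315 / 0.2567 ≈ 2.7002 days.
Fraction remaining = 384.9/710.6 ≈ 0.54165.
n = log₂(710.6/384.9) = ln(1.8462)/ln 2 ≈ 0.88455 half-lives.
t = n × t½ = 0.88455 × 2.7002 ≈ 2.3885 days.

2.4 days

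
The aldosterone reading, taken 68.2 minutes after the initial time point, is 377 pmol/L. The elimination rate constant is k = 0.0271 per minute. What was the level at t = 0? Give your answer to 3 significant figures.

2390 pmol/L

t½ = ln 2 / k = 0.69315 / 0.0271 ≈ 25.577 minutes.
Number of half-lives elapsed: n = 68.2/25.577 ≈ 2.6664.
A₀ = A × 2^n = 377 × 2^2.6664 = 377 × 6.3485 ≈ 2393.4 pmol/L.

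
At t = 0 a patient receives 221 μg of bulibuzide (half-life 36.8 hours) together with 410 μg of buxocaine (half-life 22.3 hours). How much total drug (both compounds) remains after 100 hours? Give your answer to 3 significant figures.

51.9 μg

bulibuzide: 221 × (1/2)^(100/36.8) = 221 × (1/2)^2.7174 ≈ 33.603 μg.
buxocaine: 410 × (1/2)^(100/22.3) = 410 × (1/2)^4.4843 ≈ 18.318 μg.
Total = 33.603 + 18.318 ≈ 51.921 μg.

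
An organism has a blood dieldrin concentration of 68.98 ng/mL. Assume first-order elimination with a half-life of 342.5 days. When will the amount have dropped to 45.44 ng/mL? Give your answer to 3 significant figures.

Fraction remaining = 45.44/68.98 ≈ 0.65874.
n = log₂(68.98/45.44) = ln(1.518)/ln 2 ≈ 0.60222 half-lives.
t = n × t½ = 0.60222 × 342.5 ≈ 206.26 days.

206 days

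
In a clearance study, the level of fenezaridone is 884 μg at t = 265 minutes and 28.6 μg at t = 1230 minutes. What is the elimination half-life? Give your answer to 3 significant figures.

Over Δt = 1230 − 265 = 965 minutes, the level fell by a factor of 884/28.6 ≈ 30.909.
n = log₂(30.909) ≈ 4.95 half-lives, so t½ = 965/4.95 ≈ 194.95 minutes.

195 minutes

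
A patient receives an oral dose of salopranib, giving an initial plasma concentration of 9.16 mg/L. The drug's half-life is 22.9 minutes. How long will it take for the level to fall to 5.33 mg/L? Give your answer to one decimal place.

Fraction remaining = 5.33/9.16 ≈ 0.58188.
n = log₂(9.16/5.33) = ln(1.7186)/ln 2 ≈ 0.78121 half-lives.
t = n × t½ = 0.78121 × 22.9 ≈ 17.89 minutes.

17.9 minutes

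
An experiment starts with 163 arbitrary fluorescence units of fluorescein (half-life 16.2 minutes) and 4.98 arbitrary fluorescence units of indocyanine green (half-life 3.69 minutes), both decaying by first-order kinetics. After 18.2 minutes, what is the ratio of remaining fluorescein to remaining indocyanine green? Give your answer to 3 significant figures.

fluorescein: 163 × (1/2)^(18.2/16.2) = 163 × (1/2)^1.1235 ≈ 74.816 arbitrary fluorescence units.
indocyanine green: 4.98 × (1/2)^(18.2/3.69) = 4.98 × (1/2)^4.9322 ≈ 0.16311 arbitrary fluorescence units.
Ratio ≈ 74.816 / 0.16311 ≈ 458.69.

459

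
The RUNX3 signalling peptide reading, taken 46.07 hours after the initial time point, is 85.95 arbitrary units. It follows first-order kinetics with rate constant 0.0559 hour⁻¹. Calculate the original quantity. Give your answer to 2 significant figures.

1100 arbitrary units

t½ = ln 2 / λ = 0.69315 / 0.0559 ≈ 12.4 hours.
Number of half-lives elapsed: n = 46.07/12.4 ≈ 3.7154.
A₀ = A × 2^n = 85.95 × 2^3.7154 = 85.95 × 13.135 ≈ 1129 arbitrary units.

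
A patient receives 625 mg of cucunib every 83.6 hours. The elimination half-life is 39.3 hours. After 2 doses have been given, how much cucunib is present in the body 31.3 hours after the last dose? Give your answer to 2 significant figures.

440 mg

The 2 doses were given 114.9, 31.3 hours ago.
Total = 625·(1/2)^(114.9/39.3) + 625·(1/2)^(31.3/39.3)
      = 82.37 + 359.86 ≈ 442.23 mg.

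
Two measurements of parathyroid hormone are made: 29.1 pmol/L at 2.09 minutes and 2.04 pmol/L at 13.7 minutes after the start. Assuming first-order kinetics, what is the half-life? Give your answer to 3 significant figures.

3.03 minutes

Over Δt = 13.7 − 2.09 = 11.61 minutes, the level fell by a factor of 29.1/2.04 ≈ 14.265.
n = log₂(14.265) ≈ 3.8344 half-lives, so t½ = 11.61/3.8344 ≈ 3.0279 minutes.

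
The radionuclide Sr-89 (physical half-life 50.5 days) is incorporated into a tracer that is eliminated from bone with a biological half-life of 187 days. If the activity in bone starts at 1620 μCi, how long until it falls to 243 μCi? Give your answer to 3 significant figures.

109 days

1/t_eff = 1/t_phys + 1/t_biol = 1/50.5 + 1/187 = 0.02515 per day.
t_eff = 50.5 × 187 / (50.5 + 187) ≈ 39.762 days.
n = log₂(1620/243) ≈ 2.737; t = 2.737 × 39.762 ≈ 108.83 days.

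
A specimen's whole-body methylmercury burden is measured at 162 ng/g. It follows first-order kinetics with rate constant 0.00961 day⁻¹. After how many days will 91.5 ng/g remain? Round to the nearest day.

t½ = ln 2 / λ = 0.69315 / 0.00961 ≈ 72.128 days.
Fraction remaining = 91.5/162 ≈ 0.56481.
n = log₂(162/91.5) = ln(1.7705)/ln 2 ≈ 0.82415 half-lives.
t = n × t½ = 0.82415 × 72.128 ≈ 59.444 days.

59 days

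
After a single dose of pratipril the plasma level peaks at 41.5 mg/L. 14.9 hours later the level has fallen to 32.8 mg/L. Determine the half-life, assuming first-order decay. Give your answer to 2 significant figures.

A/A₀ = 32.8/41.5 ≈ 0.79036.
n = log₂(1.2652) ≈ 0.33942 half-lives elapsed in 14.9 hours.
t½ = 14.9/0.33942 ≈ 43.899 hours.

44 hours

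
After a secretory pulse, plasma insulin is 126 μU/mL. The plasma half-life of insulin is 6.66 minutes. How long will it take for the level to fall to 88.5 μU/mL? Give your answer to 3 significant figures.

Fraction remaining = 88.5/126 ≈ 0.70238.
n = log₂(126/88.5) = ln(1.4237)/ln 2 ≈ 0.50967 half-lives.
t = n × t½ = 0.50967 × 6.66 ≈ 3.3944 minutes.

3.39 minutes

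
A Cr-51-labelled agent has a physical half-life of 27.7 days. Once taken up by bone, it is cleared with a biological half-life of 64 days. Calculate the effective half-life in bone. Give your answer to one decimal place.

1/t_eff = 1/t_phys + 1/t_biol = 1/27.7 + 1/64 = 0.051726 per day.
t_eff = 27.7 × 64 / (27.7 + 64) ≈ 19.333 days.

19.3 days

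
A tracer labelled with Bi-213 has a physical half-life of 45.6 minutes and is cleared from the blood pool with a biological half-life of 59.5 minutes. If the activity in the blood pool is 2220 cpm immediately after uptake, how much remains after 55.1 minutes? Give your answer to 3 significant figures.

1/t_eff = 1/t_phys + 1/t_biol = 1/45.6 + 1/59.5 = 0.038737 per minute.
t_eff = 45.6 × 59.5 / (45.6 + 59.5) ≈ 25.815 minutes.
Remaining = 2220 × (1/2)^(55.1/25.815) = 2220 × (1/2)^2.1344 ≈ 505.64 cpm.

506 cpm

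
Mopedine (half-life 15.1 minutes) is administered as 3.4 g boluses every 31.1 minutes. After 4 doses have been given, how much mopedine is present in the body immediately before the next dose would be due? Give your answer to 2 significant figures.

1.1 g

The 4 doses were given 124.4, 93.3, 62.2, 31.1 minutes ago.
Total = 3.4·(1/2)^(124.4/15.1) + 3.4·(1/2)^(93.3/15.1) + 3.4·(1/2)^(62.2/15.1) + 3.4·(1/2)^(31.1/15.1)
      = 0.011258 + 0.046932 + 0.19565 + 0.8156 ≈ 1.0694 g.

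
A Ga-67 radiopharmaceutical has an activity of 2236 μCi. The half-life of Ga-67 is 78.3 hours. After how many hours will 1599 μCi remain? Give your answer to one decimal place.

Fraction remaining = 1599/2236 ≈ 0.71512.
n = log₂(2236/1599) = ln(1.3984)/ln 2 ≈ 0.48375 half-lives.
t = n × t½ = 0.48375 × 78.3 ≈ 37.878 hours.

37.9 hours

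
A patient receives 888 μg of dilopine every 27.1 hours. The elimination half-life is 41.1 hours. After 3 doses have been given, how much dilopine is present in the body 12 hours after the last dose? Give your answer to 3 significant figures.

1480 μg

The 3 doses were given 66.2, 39.1, 12 hours ago.
Total = 888·(1/2)^(66.2/41.1) + 888·(1/2)^(39.1/41.1) + 888·(1/2)^(12/41.1)
      = 290.77 + 459.23 + 725.31 ≈ 1475.3 μg.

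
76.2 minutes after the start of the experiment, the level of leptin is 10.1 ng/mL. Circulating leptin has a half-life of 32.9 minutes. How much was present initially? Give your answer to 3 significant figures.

Number of half-lives elapsed: n = 76.2/32.9 ≈ 2.3161.
A₀ = A × 2^n = 10.1 × 2^2.3161 = 10.1 × 4.9799 ≈ 50.297 ng/mL.

50.3 ng/mL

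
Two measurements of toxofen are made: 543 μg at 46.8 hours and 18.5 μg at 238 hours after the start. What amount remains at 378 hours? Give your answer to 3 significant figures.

1.56 μg

Over Δt = 238 − 46.8 = 191.2 hours, the level fell by a factor of 543/18.5 ≈ 29.351.
n = log₂(29.351) ≈ 4.8754 half-lives, so t½ = 191.2/4.8754 ≈ 39.218 hours.
From t = 238 to t = 378: 18.5 × (1/2)^((378−238)/39.218) ≈ 1.5579 μg.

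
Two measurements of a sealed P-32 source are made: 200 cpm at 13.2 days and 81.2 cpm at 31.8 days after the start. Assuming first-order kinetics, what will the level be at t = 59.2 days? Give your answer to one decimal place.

21.5 cpm

Over Δt = 31.8 − 13.2 = 18.6 days, the level fell by a factor of 200/81.2 ≈ 2.4631.
n = log₂(2.4631) ≈ 1.3004 half-lives, so t½ = 18.6/1.3004 ≈ 14.303 days.
From t = 31.8 to t = 59.2: 81.2 × (1/2)^((59.2−31.8)/14.303) ≈ 21.521 cpm.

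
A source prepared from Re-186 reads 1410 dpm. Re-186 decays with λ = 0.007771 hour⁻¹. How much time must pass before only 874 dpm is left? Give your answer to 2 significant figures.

62 hours

t½ = ln 2 / λ = 0.69315 / 0.007771 ≈ 89.197 hours.
Fraction remaining = 874/1410 ≈ 0.61986.
n = log₂(1410/874) = ln(1.6133)/ln 2 ≈ 0.68999 half-lives.
t = n × t½ = 0.68999 × 89.197 ≈ 61.545 hours.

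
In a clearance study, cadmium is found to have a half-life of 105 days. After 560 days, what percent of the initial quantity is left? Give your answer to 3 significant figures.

2.48%

n = 560/105 ≈ 5.3333 half-lives.
Fraction remaining = (1/2)^5.3333 ≈ 0.024803, i.e. 2.4803%.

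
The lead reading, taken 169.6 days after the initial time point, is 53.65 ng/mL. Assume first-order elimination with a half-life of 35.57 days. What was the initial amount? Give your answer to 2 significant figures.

Number of half-lives elapsed: n = 169.6/35.57 ≈ 4.7681.
A₀ = A × 2^n = 53.65 × 2^4.7681 = 53.65 × 27.248 ≈ 1461.8 ng/mL.

1500 ng/mL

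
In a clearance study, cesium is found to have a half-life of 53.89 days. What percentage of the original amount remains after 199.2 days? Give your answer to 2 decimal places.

7.71%

n = 199.2/53.89 ≈ 3.6964 half-lives.
Fraction remaining = (1/2)^3.6964 ≈ 0.077138, i.e. 7.7138%.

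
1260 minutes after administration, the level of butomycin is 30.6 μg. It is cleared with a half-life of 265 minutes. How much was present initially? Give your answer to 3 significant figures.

826 μg

Number of half-lives elapsed: n = 1260/265 ≈ 4.7547.
A₀ = A × 2^n = 30.6 × 2^4.7547 = 30.6 × 26.997 ≈ 826.1 μg.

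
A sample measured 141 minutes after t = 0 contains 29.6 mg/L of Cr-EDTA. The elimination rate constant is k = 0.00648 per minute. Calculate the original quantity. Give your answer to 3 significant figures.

73.8 mg/L

t½ = ln 2 / k = 0.69315 / 0.00648 ≈ 106.97 minutes.
Number of half-lives elapsed: n = 141/106.97 ≈ 1.3182.
A₀ = A × 2^n = 29.6 × 2^1.3182 = 29.6 × 2.4935 ≈ 73.807 mg/L.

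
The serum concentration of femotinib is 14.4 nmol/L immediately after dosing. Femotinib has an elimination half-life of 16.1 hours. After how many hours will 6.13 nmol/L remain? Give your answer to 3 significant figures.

19.8 hours

Fraction remaining = 6.13/14.4 ≈ 0.42569.
n = log₂(14.4/6.13) = ln(2.3491)/ln 2 ≈ 1.2321 half-lives.
t = n × t½ = 1.2321 × 16.1 ≈ 19.837 hours.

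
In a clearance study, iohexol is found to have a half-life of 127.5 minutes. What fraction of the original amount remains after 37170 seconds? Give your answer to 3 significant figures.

0.0345

37170 seconds = 619.5 minutes.
n = 619.5/127.5 ≈ 4.8588 half-lives.
Fraction remaining = (1/2)^4.8588 ≈ 0.034463.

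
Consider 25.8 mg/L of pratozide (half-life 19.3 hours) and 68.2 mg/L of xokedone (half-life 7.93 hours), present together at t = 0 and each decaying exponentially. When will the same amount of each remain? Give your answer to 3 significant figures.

18.9 hours

Set 25.8·(1/2)^(t/19.3) = 68.2·(1/2)^(t/7.93).
Taking log₂: log₂(25.8/68.2) = t·(1/19.3 − 1/7.93).
log₂(0.3783) = -1.4024; 1/19.3 − 1/7.93 = -0.07429.
t = -1.4024 / -0.07429 ≈ 18.877 hours.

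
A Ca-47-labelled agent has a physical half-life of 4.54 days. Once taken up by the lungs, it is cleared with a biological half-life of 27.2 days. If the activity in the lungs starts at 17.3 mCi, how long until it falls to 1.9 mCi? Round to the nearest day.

12 days

1/t_eff = 1/t_phys + 1/t_biol = 1/4.54 + 1/27.2 = 0.25703 per day.
t_eff = 4.54 × 27.2 / (4.54 + 27.2) ≈ 3.8906 days.
n = log₂(17.3/1.9) ≈ 3.1867; t = 3.1867 × 3.8906 ≈ 12.398 days.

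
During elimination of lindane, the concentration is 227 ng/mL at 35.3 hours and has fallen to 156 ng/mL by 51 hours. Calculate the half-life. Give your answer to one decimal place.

29.0 hours

Over Δt = 51 − 35.3 = 15.7 hours, the level fell by a factor of 227/156 ≈ 1.4551.
n = log₂(1.4551) ≈ 0.54115 half-lives, so t½ = 15.7/0.54115 ≈ 29.012 hours.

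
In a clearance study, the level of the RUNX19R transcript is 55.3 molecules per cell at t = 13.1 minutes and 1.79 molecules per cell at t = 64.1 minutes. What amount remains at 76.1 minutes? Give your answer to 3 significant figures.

0.799 molecules per cell

Over Δt = 64.1 − 13.1 = 51 minutes, the level fell by a factor of 55.3/1.79 ≈ 30.894.
n = log₂(30.894) ≈ 4.9492 half-lives, so t½ = 51/4.9492 ≈ 10.305 minutes.
From t = 64.1 to t = 76.1: 1.79 × (1/2)^((76.1−64.1)/10.305) ≈ 0.79854 molecules per cell.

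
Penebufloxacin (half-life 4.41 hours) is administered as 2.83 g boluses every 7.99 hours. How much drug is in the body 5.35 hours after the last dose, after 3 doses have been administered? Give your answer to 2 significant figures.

The 3 doses were given 21.33, 13.34, 5.35 hours ago.
Total = 2.83·(1/2)^(21.33/4.41) + 2.83·(1/2)^(13.34/4.41) + 2.83·(1/2)^(5.35/4.41)
      = 0.099034 + 0.34769 + 1.2207 ≈ 1.6674 g.

1.7 g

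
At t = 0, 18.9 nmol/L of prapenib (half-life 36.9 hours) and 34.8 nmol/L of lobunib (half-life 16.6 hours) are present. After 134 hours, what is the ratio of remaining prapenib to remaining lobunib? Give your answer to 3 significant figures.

prapenib: 18.9 × (1/2)^(134/36.9) = 18.9 × (1/2)^3.6314 ≈ 1.5251 nmol/L.
lobunib: 34.8 × (1/2)^(134/16.6) = 34.8 × (1/2)^8.0723 ≈ 0.12929 nmol/L.
Ratio ≈ 1.5251 / 0.12929 ≈ 11.795.

11.8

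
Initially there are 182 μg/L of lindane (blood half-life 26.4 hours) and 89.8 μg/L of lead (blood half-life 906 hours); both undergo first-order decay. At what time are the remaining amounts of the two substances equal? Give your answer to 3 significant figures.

27.7 hours

Set 182·(1/2)^(t/26.4) = 89.8·(1/2)^(t/906).
Taking log₂: log₂(182/89.8) = t·(1/26.4 − 1/906).
log₂(2.0267) = 1.0192; 1/26.4 − 1/906 = 0.036775.
t = 1.0192 / 0.036775 ≈ 27.713 hours.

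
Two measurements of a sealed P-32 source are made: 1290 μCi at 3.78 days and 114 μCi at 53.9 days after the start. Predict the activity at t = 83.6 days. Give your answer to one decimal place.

27.1 μCi

Over Δt = 53.9 − 3.78 = 50.12 days, the level fell by a factor of 1290/114 ≈ 11.316.
n = log₂(11.316) ≈ 3.5003 half-lives, so t½ = 50.12/3.5003 ≈ 14.319 days.
From t = 53.9 to t = 83.6: 114 × (1/2)^((83.6−53.9)/14.319) ≈ 27.072 μCi.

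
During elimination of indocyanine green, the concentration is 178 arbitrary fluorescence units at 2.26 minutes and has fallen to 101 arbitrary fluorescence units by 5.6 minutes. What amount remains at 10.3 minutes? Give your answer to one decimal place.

Over Δt = 5.6 − 2.26 = 3.34 minutes, the level fell by a factor of 178/101 ≈ 1.7624.
n = log₂(1.7624) ≈ 0.81752 half-lives, so t½ = 3.34/0.81752 ≈ 4.0855 minutes.
From t = 5.6 to t = 10.3: 101 × (1/2)^((10.3−5.6)/4.0855) ≈ 45.5 arbitrary fluorescence units.

45.5 arbitrary fluorescence units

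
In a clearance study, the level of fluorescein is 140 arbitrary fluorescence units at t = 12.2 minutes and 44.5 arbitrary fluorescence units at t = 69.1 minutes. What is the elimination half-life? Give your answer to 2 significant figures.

34 minutes

Over Δt = 69.1 − 12.2 = 56.9 minutes, the level fell by a factor of 140/44.5 ≈ 3.1461.
n = log₂(3.1461) ≈ 1.6535 half-lives, so t½ = 56.9/1.6535 ≈ 34.411 minutes.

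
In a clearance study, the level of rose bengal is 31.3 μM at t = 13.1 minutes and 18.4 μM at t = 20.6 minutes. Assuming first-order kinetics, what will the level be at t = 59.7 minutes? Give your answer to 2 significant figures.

1.2 μM

Over Δt = 20.6 − 13.1 = 7.5 minutes, the level fell by a factor of 31.3/18.4 ≈ 1.7011.
n = log₂(1.7011) ≈ 0.76646 half-lives, so t½ = 7.5/0.76646 ≈ 9.7853 minutes.
From t = 20.6 to t = 59.7: 18.4 × (1/2)^((59.7−20.6)/9.7853) ≈ 1.1534 μM.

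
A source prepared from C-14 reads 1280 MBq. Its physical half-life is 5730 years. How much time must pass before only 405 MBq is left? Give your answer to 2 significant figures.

9500 years

Fraction remaining = 405/1280 ≈ 0.31641.
n = log₂(1280/405) = ln(3.1605)/ln 2 ≈ 1.6601 half-lives.
t = n × t½ = 1.6601 × 5730 ≈ 9512.7 years.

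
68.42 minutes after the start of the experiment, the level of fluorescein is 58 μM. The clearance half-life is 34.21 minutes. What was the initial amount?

Number of half-lives elapsed: n = 68.42/34.21 ≈ 2.
A₀ = A × 2^n = 58 × 2^2 = 58 × 4 ≈ 232 μM.

232 μM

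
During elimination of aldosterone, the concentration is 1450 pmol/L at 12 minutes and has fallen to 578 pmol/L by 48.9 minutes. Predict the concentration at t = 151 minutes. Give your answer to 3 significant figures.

Over Δt = 48.9 − 12 = 36.9 minutes, the level fell by a factor of 1450/578 ≈ 2.5087.
n = log₂(2.5087) ≈ 1.3269 half-lives, so t½ = 36.9/1.3269 ≈ 27.809 minutes.
From t = 48.9 to t = 151: 578 × (1/2)^((151−48.9)/27.809) ≈ 45.363 pmol/L.

45.4 pmol/L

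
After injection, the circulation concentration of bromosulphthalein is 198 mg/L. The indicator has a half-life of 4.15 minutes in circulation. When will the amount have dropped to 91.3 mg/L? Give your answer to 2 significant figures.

4.6 minutes

Fraction remaining = 91.3/198 ≈ 0.46111.
n = log₂(198/91.3) = ln(2.1687)/ln 2 ≈ 1.1168 half-lives.
t = n × t½ = 1.1168 × 4.15 ≈ 4.6348 minutes.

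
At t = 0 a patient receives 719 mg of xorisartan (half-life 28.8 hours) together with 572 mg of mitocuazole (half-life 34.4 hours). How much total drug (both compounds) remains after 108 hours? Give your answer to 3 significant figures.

xorisartan: 719 × (1/2)^(108/28.8) = 719 × (1/2)^3.75 ≈ 53.44 mg.
mitocuazole: 572 × (1/2)^(108/34.4) = 572 × (1/2)^3.1395 ≈ 64.909 mg.
Total = 53.44 + 64.909 ≈ 118.35 mg.

118 mg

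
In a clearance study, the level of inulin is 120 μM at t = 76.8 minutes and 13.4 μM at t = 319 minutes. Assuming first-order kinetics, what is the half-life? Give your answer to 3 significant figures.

Over Δt = 319 − 76.8 = 242.2 minutes, the level fell by a factor of 120/13.4 ≈ 8.9552.
n = log₂(8.9552) ≈ 3.1627 half-lives, so t½ = 242.2/3.1627 ≈ 76.579 minutes.

76.6 minutes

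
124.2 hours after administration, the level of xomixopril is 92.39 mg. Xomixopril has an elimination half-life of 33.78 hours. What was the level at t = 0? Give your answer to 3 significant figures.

1180 mg

Number of half-lives elapsed: n = 124.2/33.78 ≈ 3.6767.
A₀ = A × 2^n = 92.39 × 2^3.6767 = 92.39 × 12.788 ≈ 1181.5 mg.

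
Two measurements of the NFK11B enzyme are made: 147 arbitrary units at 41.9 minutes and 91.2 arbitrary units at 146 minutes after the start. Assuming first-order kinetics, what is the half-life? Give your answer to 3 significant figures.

151 minutes

Over Δt = 146 − 41.9 = 104.1 minutes, the level fell by a factor of 147/91.2 ≈ 1.6118.
n = log₂(1.6118) ≈ 0.68871 half-lives, so t½ = 104.1/0.68871 ≈ 151.15 minutes.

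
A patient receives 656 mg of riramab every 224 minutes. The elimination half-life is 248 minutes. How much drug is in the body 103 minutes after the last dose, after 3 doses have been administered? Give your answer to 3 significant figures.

896 mg

The 3 doses were given 551, 327, 103 minutes ago.
Total = 656·(1/2)^(551/248) + 656·(1/2)^(327/248) + 656·(1/2)^(103/248)
      = 140.63 + 263.02 + 491.9 ≈ 895.55 mg.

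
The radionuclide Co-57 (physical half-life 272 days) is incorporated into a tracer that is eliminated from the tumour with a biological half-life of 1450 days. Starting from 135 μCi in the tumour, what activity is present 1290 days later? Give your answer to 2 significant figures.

2.7 μCi

1/t_eff = 1/t_phys + 1/t_biol = 1/272 + 1/1450 = 0.0043661 per day.
t_eff = 272 × 1450 / (272 + 1450) ≈ 229.04 days.
Remaining = 135 × (1/2)^(1290/229.04) = 135 × (1/2)^5.6323 ≈ 2.7217 μCi.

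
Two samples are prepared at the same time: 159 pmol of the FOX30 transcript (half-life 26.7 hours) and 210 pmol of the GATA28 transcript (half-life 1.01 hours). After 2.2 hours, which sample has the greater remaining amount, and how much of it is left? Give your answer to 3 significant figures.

FOX30 transcript: 159 × (1/2)^0.082397 ≈ 150.17 pmol.
GATA28 transcript: 210 × (1/2)^2.1782 ≈ 46.399 pmol.
FOX30 transcript has more remaining, at ≈ 150.17 pmol.

FOX30 transcript, 150 pmol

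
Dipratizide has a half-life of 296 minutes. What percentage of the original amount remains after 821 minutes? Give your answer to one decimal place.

n = 821/296 ≈ 2.7736 half-lives.
Fraction remaining = (1/2)^2.7736 ≈ 0.14623, i.e. 14.623%.

14.6%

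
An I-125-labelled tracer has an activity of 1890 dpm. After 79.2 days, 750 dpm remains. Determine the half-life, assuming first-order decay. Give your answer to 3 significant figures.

A/A₀ = 750/1890 ≈ 0.39683.
n = log₂(2.52) ≈ 1.3334 half-lives elapsed in 79.2 days.
t½ = 79.2/1.3334 ≈ 59.396 days.

59.4 days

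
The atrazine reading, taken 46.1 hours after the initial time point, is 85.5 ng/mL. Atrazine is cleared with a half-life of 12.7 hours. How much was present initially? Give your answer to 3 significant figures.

1060 ng/mL

Number of half-lives elapsed: n = 46.1/12.7 ≈ 3.6299.
A₀ = A × 2^n = 85.5 × 2^3.6299 = 85.5 × 12.38 ≈ 1058.5 ng/mL.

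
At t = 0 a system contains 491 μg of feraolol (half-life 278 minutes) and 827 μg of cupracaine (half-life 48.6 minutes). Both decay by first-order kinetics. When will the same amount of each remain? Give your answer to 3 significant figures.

44.3 minutes

Set 491·(1/2)^(t/278) = 827·(1/2)^(t/48.6).
Taking log₂: log₂(491/827) = t·(1/278 − 1/48.6).
log₂(0.59371) = -0.75216; 1/278 − 1/48.6 = -0.016979.
t = -0.75216 / -0.016979 ≈ 44.3 minutes.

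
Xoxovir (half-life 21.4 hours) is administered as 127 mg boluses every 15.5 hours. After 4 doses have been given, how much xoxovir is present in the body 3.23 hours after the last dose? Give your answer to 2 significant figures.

The 4 doses were given 49.73, 34.23, 18.73, 3.23 hours ago.
Total = 127·(1/2)^(49.73/21.4) + 127·(1/2)^(34.23/21.4) + 127·(1/2)^(18.73/21.4) + 127·(1/2)^(3.23/21.4)
      = 25.367 + 41.908 + 69.236 + 114.38 ≈ 250.9 mg.

250 mg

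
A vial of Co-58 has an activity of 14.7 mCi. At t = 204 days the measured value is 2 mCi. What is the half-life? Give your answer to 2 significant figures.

A/A₀ = 2/14.7 ≈ 0.13605.
n = log₂(7.35) ≈ 2.8777 half-lives elapsed in 204 days.
t½ = 204/2.8777 ≈ 70.889 days.

71 days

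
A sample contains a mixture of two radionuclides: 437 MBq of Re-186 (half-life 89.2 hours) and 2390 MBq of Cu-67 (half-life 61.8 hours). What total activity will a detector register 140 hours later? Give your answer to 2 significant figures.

640 MBq

Re-186: 437 × (1/2)^(140/89.2) = 437 × (1/2)^1.5695 ≈ 147.24 MBq.
Cu-67: 2390 × (1/2)^(140/61.8) = 2390 × (1/2)^2.2654 ≈ 497.11 MBq.
Total = 147.24 + 497.11 ≈ 644.35 MBq.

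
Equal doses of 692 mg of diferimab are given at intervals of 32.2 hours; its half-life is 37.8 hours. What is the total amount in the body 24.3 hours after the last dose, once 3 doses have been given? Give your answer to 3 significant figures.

825 mg

The 3 doses were given 88.7, 56.5, 24.3 hours ago.
Total = 692·(1/2)^(88.7/37.8) + 692·(1/2)^(56.5/37.8) + 692·(1/2)^(24.3/37.8)
      = 136.06 + 245.56 + 443.19 ≈ 824.8 mg.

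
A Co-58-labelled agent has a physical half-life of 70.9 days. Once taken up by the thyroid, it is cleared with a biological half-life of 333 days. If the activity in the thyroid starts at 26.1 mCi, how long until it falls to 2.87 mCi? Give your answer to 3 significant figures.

186 days

1/t_eff = 1/t_phys + 1/t_biol = 1/70.9 + 1/333 = 0.017107 per day.
t_eff = 70.9 × 333 / (70.9 + 333) ≈ 58.454 days.
n = log₂(26.1/2.87) ≈ 3.1849; t = 3.1849 × 58.454 ≈ 186.17 days.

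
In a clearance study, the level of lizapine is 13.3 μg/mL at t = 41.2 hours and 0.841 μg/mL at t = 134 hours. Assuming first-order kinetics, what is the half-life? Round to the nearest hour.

23 hours

Over Δt = 134 − 41.2 = 92.8 hours, the level fell by a factor of 13.3/0.841 ≈ 15.815.
n = log₂(15.815) ≈ 3.9832 half-lives, so t½ = 92.8/3.9832 ≈ 23.298 hours.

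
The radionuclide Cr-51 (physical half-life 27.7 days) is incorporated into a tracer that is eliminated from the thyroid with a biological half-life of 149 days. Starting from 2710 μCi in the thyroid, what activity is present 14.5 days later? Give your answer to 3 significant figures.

1760 μCi

1/t_eff = 1/t_phys + 1/t_biol = 1/27.7 + 1/149 = 0.042812 per day.
t_eff = 27.7 × 149 / (27.7 + 149) ≈ 23.358 days.
Remaining = 2710 × (1/2)^(14.5/23.358) = 2710 × (1/2)^0.62078 ≈ 1762.4 μCi.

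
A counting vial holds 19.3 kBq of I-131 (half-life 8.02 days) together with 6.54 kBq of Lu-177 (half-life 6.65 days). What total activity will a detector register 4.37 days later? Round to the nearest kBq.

17 kBq

I-131: 19.3 × (1/2)^(4.37/8.02) = 19.3 × (1/2)^0.54489 ≈ 13.229 kBq.
Lu-177: 6.54 × (1/2)^(4.37/6.65) = 6.54 × (1/2)^0.65714 ≈ 4.1472 kBq.
Total = 13.229 + 4.1472 ≈ 17.376 kBq.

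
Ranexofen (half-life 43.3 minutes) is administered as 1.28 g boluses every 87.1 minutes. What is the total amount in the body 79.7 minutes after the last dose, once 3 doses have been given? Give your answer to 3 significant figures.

The 3 doses were given 253.9, 166.8, 79.7 minutes ago.
Total = 1.28·(1/2)^(253.9/43.3) + 1.28·(1/2)^(166.8/43.3) + 1.28·(1/2)^(79.7/43.3)
      = 0.021981 + 0.088631 + 0.35737 ≈ 0.46798 g.

0.468 g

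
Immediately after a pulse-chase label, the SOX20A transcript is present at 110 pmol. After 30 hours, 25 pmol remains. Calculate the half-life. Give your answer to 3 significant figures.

14.0 hours

A/A₀ = 25/110 ≈ 0.22727.
n = log₂(4.4) ≈ 2.1375 half-lives elapsed in 30 hours.
t½ = 30/2.1375 ≈ 14.035 hours.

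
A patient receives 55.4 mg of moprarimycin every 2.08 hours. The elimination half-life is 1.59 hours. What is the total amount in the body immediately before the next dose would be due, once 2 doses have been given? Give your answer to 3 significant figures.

The 2 doses were given 4.16, 2.08 hours ago.
Total = 55.4·(1/2)^(4.16/1.59) + 55.4·(1/2)^(2.08/1.59)
      = 9.0346 + 22.372 ≈ 31.407 mg.

31.4 mg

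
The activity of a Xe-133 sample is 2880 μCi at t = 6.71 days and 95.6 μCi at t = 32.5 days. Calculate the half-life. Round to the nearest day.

5 days

Over Δt = 32.5 − 6.71 = 25.79 days, the level fell by a factor of 2880/95.6 ≈ 30.126.
n = log₂(30.126) ≈ 4.9129 half-lives, so t½ = 25.79/4.9129 ≈ 5.2494 days.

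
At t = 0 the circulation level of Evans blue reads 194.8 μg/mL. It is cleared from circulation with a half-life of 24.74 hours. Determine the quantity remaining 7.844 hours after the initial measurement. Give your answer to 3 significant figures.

156 μg/mL

Number of half-lives: n = 7.844/24.74 ≈ 0.31706.
Remaining = 194.8 × (1/2)^0.31706 = 194.8 × 0.80271 ≈ 156.37 μg/mL.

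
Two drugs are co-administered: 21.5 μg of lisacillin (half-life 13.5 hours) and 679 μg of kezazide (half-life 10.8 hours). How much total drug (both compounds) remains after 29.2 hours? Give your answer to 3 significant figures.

109 μg

lisacillin: 21.5 × (1/2)^(29.2/13.5) = 21.5 × (1/2)^2.163 ≈ 4.8009 μg.
kezazide: 679 × (1/2)^(29.2/10.8) = 679 × (1/2)^2.7037 ≈ 104.23 μg.
Total = 4.8009 + 104.23 ≈ 109.03 μg.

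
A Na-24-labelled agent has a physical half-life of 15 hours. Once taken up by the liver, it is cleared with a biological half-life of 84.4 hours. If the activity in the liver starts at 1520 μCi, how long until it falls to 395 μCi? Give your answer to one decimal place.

24.8 hours

1/t_eff = 1/t_phys + 1/t_biol = 1/15 + 1/84.4 = 0.078515 per hour.
t_eff = 15 × 84.4 / (15 + 84.4) ≈ 12.736 hours.
n = log₂(1520/395) ≈ 1.9441; t = 1.9441 × 12.736 ≈ 24.761 hours.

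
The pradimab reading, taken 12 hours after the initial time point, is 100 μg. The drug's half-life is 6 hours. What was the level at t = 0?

400 μg

Number of half-lives elapsed: n = 12/6 ≈ 2.
A₀ = A × 2^n = 100 × 2^2 = 100 × 4 ≈ 400 μg.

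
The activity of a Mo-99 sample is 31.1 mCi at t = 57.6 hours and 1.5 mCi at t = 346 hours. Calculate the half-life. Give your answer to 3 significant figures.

65.9 hours

Over Δt = 346 − 57.6 = 288.4 hours, the level fell by a factor of 31.1/1.5 ≈ 20.733.
n = log₂(20.733) ≈ 4.3739 half-lives, so t½ = 288.4/4.3739 ≈ 65.937 hours.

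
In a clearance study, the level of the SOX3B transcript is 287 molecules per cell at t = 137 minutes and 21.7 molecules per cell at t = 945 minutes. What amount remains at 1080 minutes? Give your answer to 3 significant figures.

14.1 molecules per cell

Over Δt = 945 − 137 = 808 minutes, the level fell by a factor of 287/21.7 ≈ 13.226.
n = log₂(13.226) ≈ 3.7253 half-lives, so t½ = 808/3.7253 ≈ 216.9 minutes.
From t = 945 to t = 1080: 21.7 × (1/2)^((1080−945)/216.9) ≈ 14.096 molecules per cell.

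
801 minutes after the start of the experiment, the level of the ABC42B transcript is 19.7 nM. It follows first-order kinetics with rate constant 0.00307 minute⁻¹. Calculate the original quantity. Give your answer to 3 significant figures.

t½ = ln 2 / k = 0.69315 / 0.00307 ≈ 225.78 minutes.
Number of half-lives elapsed: n = 801/225.78 ≈ 3.5477.
A₀ = A × 2^n = 19.7 × 2^3.5477 = 19.7 × 11.694 ≈ 230.37 nM.

230 nM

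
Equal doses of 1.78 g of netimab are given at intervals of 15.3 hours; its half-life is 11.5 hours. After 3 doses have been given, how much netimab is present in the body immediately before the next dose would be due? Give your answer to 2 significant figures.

The 3 doses were given 45.9, 30.6, 15.3 hours ago.
Total = 1.78·(1/2)^(45.9/11.5) + 1.78·(1/2)^(30.6/11.5) + 1.78·(1/2)^(15.3/11.5)
      = 0.11192 + 0.28146 + 0.70781 ≈ 1.1012 g.

1.1 g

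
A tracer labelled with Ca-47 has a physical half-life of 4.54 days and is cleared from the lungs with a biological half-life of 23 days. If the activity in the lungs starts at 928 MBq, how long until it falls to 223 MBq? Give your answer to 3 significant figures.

1/t_eff = 1/t_phys + 1/t_biol = 1/4.54 + 1/23 = 0.26374 per day.
t_eff = 4.54 × 23 / (4.54 + 23) ≈ 3.7916 days.
n = log₂(928/223) ≈ 2.0571; t = 2.0571 × 3.7916 ≈ 7.7996 days.

7.80 days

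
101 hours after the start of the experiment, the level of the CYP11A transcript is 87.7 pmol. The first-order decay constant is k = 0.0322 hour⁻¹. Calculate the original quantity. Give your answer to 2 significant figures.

2300 pmol

t½ = ln 2 / k = 0.69315 / 0.0322 ≈ 21.526 hours.
Number of half-lives elapsed: n = 101/21.526 ≈ 4.6919.
A₀ = A × 2^n = 87.7 × 2^4.6919 = 87.7 × 25.847 ≈ 2266.8 pmol.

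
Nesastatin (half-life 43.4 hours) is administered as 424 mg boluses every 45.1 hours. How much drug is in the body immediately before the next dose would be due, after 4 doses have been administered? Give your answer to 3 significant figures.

379 mg

The 4 doses were given 180.4, 135.3, 90.2, 45.1 hours ago.
Total = 424·(1/2)^(180.4/43.4) + 424·(1/2)^(135.3/43.4) + 424·(1/2)^(90.2/43.4) + 424·(1/2)^(45.1/43.4)
      = 23.773 + 48.854 + 100.4 + 206.32 ≈ 379.35 mg.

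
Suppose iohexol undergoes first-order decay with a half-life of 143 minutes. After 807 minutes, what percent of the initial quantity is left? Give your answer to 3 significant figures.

2.00%

n = 807/143 ≈ 5.6434 half-lives.
Fraction remaining = (1/2)^5.6434 ≈ 0.020007, i.e. 2.0007%.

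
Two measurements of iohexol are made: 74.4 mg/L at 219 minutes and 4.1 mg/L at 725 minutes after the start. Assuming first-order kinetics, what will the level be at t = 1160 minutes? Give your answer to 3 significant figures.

0.339 mg/L

Over Δt = 725 − 219 = 506 minutes, the level fell by a factor of 74.4/4.1 ≈ 18.146.
n = log₂(18.146) ≈ 4.1816 half-lives, so t½ = 506/4.1816 ≈ 121.01 minutes.
From t = 725 to t = 1160: 4.1 × (1/2)^((1160−725)/121.01) ≈ 0.33933 mg/L.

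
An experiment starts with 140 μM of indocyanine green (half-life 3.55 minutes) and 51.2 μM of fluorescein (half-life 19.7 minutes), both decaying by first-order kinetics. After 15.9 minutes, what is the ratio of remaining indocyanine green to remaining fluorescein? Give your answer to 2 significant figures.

indocyanine green: 140 × (1/2)^(15.9/3.55) = 140 × (1/2)^4.4789 ≈ 6.2785 μM.
fluorescein: 51.2 × (1/2)^(15.9/19.7) = 51.2 × (1/2)^0.80711 ≈ 29.262 μM.
Ratio ≈ 6.2785 / 29.262 ≈ 0.21456.

0.21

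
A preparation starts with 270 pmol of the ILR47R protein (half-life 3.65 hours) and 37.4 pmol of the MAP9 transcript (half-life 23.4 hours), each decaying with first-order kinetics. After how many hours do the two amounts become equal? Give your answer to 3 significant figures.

12.3 hours

Set 270·(1/2)^(t/3.65) = 37.4·(1/2)^(t/23.4).
Taking log₂: log₂(270/37.4) = t·(1/3.65 − 1/23.4).
log₂(7.2193) = 2.8518; 1/3.65 − 1/23.4 = 0.23124.
t = 2.8518 / 0.23124 ≈ 12.333 hours.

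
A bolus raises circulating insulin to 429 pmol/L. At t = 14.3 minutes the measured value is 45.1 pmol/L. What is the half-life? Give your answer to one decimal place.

A/A₀ = 45.1/429 ≈ 0.10513.
n = log₂(9.5122) ≈ 3.2498 half-lives elapsed in 14.3 minutes.
t½ = 14.3/3.2498 ≈ 4.4003 minutes.

4.4 minutes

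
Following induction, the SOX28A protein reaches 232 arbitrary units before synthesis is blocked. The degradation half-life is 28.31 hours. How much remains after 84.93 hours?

29 arbitrary units

Elapsed time is 3 half-lives (84.93/28.31).
Each half-life halves the amount: 232 × (1/2)^3 = 232/8 = 29 arbitrary units.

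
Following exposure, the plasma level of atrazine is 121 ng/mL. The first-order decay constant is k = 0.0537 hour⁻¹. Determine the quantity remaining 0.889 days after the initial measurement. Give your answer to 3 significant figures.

38.5 ng/mL

t½ = ln 2 / k = 0.69315 / 0.0537 ≈ 12.908 hours.
Convert the elapsed time: 0.889 days = 21.336 hours.
Number of half-lives: n = 21.336/12.908 ≈ 1.653.
Remaining = 121 × (1/2)^1.653 = 121 × 0.31799 ≈ 38.476 ng/mL.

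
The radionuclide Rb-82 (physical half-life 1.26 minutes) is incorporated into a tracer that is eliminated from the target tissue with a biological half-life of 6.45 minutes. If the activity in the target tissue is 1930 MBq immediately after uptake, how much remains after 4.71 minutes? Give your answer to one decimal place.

87.2 MBq

1/t_eff = 1/t_phys + 1/t_biol = 1/1.26 + 1/6.45 = 0.94869 per minute.
t_eff = 1.26 × 6.45 / (1.26 + 6.45) ≈ 1.0541 minutes.
Remaining = 1930 × (1/2)^(4.71/1.0541) = 1930 × (1/2)^4.4683 ≈ 87.188 MBq.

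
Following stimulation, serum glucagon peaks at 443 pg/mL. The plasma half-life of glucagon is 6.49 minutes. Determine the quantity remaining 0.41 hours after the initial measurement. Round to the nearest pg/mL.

Convert the elapsed time: 0.41 hours = 24.6 minutes.
Number of half-lives: n = 24.6/6.49 ≈ 3.7904.
Remaining = 443 × (1/2)^3.7904 = 443 × 0.072271 ≈ 32.016 pg/mL.

32 pg/mL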